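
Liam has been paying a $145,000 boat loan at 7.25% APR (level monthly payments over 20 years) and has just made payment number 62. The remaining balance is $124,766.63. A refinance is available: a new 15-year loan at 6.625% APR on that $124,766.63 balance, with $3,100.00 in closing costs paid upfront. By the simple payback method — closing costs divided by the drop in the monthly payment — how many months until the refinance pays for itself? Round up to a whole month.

Current payment = 145,000 × 7.25%/12 / (1 − (1+0.0060417)^−240) = $1,146.05.
Refinanced payment = 124,766.63 × 0.0055208 / (1 − (1+0.0055208)^−180) = $1,095.44.
Monthly savings = $1,146.05 − $1,095.44 = $50.61.
Break-even = $3,100.00 / $50.61 = 61.25 → 62 months.

62 months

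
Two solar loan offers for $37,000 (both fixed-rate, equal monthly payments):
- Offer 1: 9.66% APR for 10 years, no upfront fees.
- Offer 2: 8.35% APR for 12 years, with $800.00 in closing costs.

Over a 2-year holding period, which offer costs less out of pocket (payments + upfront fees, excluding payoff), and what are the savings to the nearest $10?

Offer 1: at 9.66% the monthly rate is 0.0080500, so the payment is 37,000 × 0.0080500 / (1 − 1.0080500^−120) = $482.02.
Offer 2: monthly rate = 8.35%/12 = 0.0069583; payment = 37,000 × 0.0069583 / (1 − (1+0.0069583)^−144) = $407.64.
Over 24 months: Offer 1 costs 24 × $482.02 = $11,568.48; Offer 2 costs 24 × $407.64 + $800.00 = $10,583.36.
Offer 2 is cheaper by $11,568.48 − $10,583.36 = $985.12.

Offer 2 by $990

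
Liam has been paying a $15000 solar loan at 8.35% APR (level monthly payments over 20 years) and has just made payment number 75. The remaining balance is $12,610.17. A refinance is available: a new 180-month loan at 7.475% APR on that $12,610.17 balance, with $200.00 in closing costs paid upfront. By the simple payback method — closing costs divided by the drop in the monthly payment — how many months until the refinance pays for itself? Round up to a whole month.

Current payment = 15,000 × 8.35%/12 / (1 − (1+0.0069583)^−240) = $128.75.
Refinanced payment = 12,610.17 × 0.0062292 / (1 − (1+0.0062292)^−180) = $116.72.
Monthly savings = $128.75 − $116.72 = $12.03.
Break-even = $200.00 / $12.03 = 16.63 → 17 months.

17 months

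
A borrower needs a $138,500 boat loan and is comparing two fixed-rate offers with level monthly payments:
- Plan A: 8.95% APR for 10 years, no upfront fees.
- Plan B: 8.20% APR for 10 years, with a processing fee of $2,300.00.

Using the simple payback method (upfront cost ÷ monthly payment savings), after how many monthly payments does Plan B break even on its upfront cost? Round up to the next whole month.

42 months

Plan A: at 8.95% the monthly rate is 0.0074583, so the payment is 138,500 × 0.0074583 / (1 − 1.0074583^−120) = $1,750.71.
Plan B: monthly rate = 8.2%/12 = 0.0068333; payment = 138,500 × 0.0068333 / (1 − (1+0.0068333)^−120) = $1,695.06.
Monthly savings = $1,750.71 − $1,695.06 = $55.65.
Break-even = $2,300.00 / $55.65 = 41.33 → 42 months.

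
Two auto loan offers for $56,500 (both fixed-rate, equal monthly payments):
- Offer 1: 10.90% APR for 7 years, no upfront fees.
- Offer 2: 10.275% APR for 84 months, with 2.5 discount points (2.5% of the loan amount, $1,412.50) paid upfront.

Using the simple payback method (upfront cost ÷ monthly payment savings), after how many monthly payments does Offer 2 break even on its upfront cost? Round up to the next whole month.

77 months

Offer 1: at 10.90% the monthly rate is 0.0090833, so the payment is 56,500 × 0.0090833 / (1 − 1.0090833^−84) = $964.45.
Offer 2: at 10.275% the monthly rate is 0.0085625, so the payment is 56,500 × 0.0085625 / (1 − 1.0085625^−84) = $946.01.
Monthly savings = $964.45 − $946.01 = $18.44.
Break-even = $1,412.50 / $18.44 = 76.60 → 77 months.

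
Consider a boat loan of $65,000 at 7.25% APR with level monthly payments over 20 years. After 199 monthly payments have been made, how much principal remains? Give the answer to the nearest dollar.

With monthly rate i = 7.25%/12 = 0.0060417, the balance after k of n payments is P · [(1+i)^n − (1+i)^k] / [(1+i)^n − 1].
(1+0.0060417)^240 = 4.24455657 and (1+0.0060417)^199 = 3.31571838, so the balance is 65,000 × (4.24455657 − 3.31571838) / (4.24455657 − 1) = $18,607.93.

$18,608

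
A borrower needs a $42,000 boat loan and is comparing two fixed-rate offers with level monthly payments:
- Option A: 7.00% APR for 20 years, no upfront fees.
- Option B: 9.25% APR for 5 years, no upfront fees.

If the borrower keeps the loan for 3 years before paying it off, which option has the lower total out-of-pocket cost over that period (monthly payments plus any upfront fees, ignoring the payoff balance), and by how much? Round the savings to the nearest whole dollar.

Option A: at 7.00% the monthly rate is 0.0058333, so the payment is 42,000 × 0.0058333 / (1 − 1.0058333^−240) = $325.63.
Option B: at 9.25% the monthly rate is 0.0077083, so the payment is 42,000 × 0.0077083 / (1 − 1.0077083^−60) = $876.96.
Over 36 months: Option A costs 36 × $325.63 = $11,722.68; Option B costs 36 × $876.96 = $31,570.56.
Option A is cheaper by $31,570.56 − $11,722.68 = $19,847.88.

Option A by $19,848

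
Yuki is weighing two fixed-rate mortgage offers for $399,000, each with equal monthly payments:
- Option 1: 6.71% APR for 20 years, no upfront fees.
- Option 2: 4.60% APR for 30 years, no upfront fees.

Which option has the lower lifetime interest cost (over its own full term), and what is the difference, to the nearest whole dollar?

Option 1: monthly rate = 6.71%/12 = 0.0055917; payment = 399,000 × 0.0055917 / (1 − (1+0.0055917)^−240) = $3,024.37.
Total interest on Option 1 = 240 × $3,024.37 − $399,000 = $326,848.80.
Option 2: at 4.60% the monthly rate is 0.0038333, so the payment is 399,000 × 0.0038333 / (1 − 1.0038333^−360) = $2,045.45.
Total interest on Option 2 = 360 × $2,045.45 − $399,000 = $337,362.00.
Option 1 is lower by $10,513.20.

Option 1 by $10,513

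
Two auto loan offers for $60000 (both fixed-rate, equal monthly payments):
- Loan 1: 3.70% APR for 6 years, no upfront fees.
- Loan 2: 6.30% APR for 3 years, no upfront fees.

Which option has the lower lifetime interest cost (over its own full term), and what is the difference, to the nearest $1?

Loan 1: monthly rate = 3.7%/12 = 0.0030833; payment = 60,000 × 0.0030833 / (1 − (1+0.0030833)^−72) = $930.53.
Total interest on Loan 1 = 72 × $930.53 − $60,000 = $6,998.16.
Loan 2: monthly rate = 6.3%/12 = 0.0052500; payment = 60,000 × 0.0052500 / (1 − (1+0.0052500)^−36) = $1,833.48.
Total interest on Loan 2 = 36 × $1,833.48 − $60,000 = $6,005.28.
Loan 2 is lower by $992.88.

Loan 2 by $993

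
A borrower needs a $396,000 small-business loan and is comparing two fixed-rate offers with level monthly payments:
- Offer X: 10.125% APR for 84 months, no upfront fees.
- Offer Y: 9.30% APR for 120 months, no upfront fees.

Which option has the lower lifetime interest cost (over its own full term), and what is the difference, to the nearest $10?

Offer X by $55,330

Offer X: at 10.125% the monthly rate is 0.0084375, so the payment is 396,000 × 0.0084375 / (1 − 1.0084375^−84) = $6,599.67.
Total interest on Offer X = 84 × $6,599.67 − $396,000 = $158,372.28.
Offer Y: at 9.30% the monthly rate is 0.0077500, so the payment is 396,000 × 0.0077500 / (1 − 1.0077500^−120) = $5,080.88.
Total interest on Offer Y = 120 × $5,080.88 − $396,000 = $213,705.60.
Offer X is lower by $55,333.32.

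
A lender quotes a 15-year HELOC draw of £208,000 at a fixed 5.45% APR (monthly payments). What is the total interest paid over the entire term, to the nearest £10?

At 5.45% the monthly rate is 0.0045417, so the payment is 208,000 × 0.0045417 / (1 − 1.0045417^−180) = £1,694.02.
Total paid = 180 × £1,694.02 = £304,923.60; interest = £304,923.60 − £208,000 = £96,923.60.

£96,920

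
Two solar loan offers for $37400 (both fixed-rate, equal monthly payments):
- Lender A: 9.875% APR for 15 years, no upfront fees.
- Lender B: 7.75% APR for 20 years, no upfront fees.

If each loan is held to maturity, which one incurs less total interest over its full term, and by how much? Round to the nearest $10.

Lender A by $1,860

Lender A: at 9.875% the monthly rate is 0.0082292, so the payment is 37,400 × 0.0082292 / (1 − 1.0082292^−180) = $399.05.
Total interest on Lender A = 180 × $399.05 − $37,400 = $34,429.00.
Lender B: monthly rate = 7.75%/12 = 0.0064583; payment = 37,400 × 0.0064583 / (1 − (1+0.0064583)^−240) = $307.03.
Total interest on Lender B = 240 × $307.03 − $37,400 = $36,287.20.
Lender A is lower by $1,858.20.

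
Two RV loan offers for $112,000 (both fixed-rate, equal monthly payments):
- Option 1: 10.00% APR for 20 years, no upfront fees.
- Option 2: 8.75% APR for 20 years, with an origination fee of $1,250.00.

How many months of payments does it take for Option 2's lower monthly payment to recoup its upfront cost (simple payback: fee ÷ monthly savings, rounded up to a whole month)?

Option 1: monthly rate = 10%/12 = 0.0083333; payment = 112,000 × 0.0083333 / (1 − (1+0.0083333)^−240) = $1,080.82.
Option 2: monthly rate = 8.75%/12 = 0.0072917; payment = 112,000 × 0.0072917 / (1 − (1+0.0072917)^−240) = $989.76.
Monthly savings = $1,080.82 − $989.76 = $91.06.
Break-even = $1,250.00 / $91.06 = 13.73 → 14 months.

14 months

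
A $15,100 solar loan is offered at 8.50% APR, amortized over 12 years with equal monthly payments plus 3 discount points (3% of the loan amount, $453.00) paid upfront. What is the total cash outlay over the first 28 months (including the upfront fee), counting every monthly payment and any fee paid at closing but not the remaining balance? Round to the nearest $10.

Monthly rate = 8.5%/12 = 0.0070833; payment = 15,100 × 0.0070833 / (1 − (1+0.0070833)^−144) = $167.62.
Total outlay = 28 × $167.62 + $453.00 = $5,146.36.

$5,150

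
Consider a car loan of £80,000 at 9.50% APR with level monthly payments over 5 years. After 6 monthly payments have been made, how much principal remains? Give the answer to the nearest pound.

With monthly rate i = 9.5%/12 = 0.0079167, the balance after k of n payments is P · [(1+i)^n − (1+i)^k] / [(1+i)^n − 1].
(1+0.0079167)^60 = 1.60500947 and (1+0.0079167)^6 = 1.04845009, so the balance is 80,000 × (1.60500947 − 1.04845009) / (1.60500947 − 1) = £73,593.48.

£73,593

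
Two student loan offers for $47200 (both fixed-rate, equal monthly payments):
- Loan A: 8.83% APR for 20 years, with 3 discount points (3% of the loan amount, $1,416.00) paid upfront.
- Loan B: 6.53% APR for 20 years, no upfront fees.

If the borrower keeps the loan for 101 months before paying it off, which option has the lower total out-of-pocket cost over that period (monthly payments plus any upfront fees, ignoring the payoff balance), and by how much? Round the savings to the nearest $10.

Loan A: at 8.83% the monthly rate is 0.0073583, so the payment is 47,200 × 0.0073583 / (1 − 1.0073583^−240) = $419.52.
Loan B: monthly rate = 6.53%/12 = 0.0054417; payment = 47,200 × 0.0054417 / (1 − (1+0.0054417)^−240) = $352.74.
Over 101 months: Loan A costs 101 × $419.52 + $1,416.00 = $43,787.52; Loan B costs 101 × $352.74 = $35,626.74.
Loan B is cheaper by $43,787.52 − $35,626.74 = $8,160.78.

Loan B by $8,160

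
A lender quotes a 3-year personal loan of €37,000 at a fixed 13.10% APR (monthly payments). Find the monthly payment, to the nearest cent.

€1,248.46

Monthly rate = 13.1%/12 = 0.0109167; payment = 37,000 × 0.0109167 / (1 − (1+0.0109167)^−36) = €1,248.46.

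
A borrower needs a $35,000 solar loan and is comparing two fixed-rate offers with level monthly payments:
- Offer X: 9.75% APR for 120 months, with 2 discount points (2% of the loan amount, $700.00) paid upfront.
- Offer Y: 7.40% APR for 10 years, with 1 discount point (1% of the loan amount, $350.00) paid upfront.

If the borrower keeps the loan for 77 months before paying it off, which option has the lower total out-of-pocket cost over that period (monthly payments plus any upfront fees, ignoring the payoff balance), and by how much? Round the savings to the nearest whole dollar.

Offer Y by $3,743

Offer X: at 9.75% the monthly rate is 0.0081250, so the payment is 35,000 × 0.0081250 / (1 − 1.0081250^−120) = $457.70.
Offer Y: monthly rate = 7.4%/12 = 0.0061667; payment = 35,000 × 0.0061667 / (1 − (1+0.0061667)^−120) = $413.63.
Over 77 months: Offer X costs 77 × $457.70 + $700.00 = $35,942.90; Offer Y costs 77 × $413.63 + $350.00 = $32,199.51.
Offer Y is cheaper by $35,942.90 − $32,199.51 = $3,743.39.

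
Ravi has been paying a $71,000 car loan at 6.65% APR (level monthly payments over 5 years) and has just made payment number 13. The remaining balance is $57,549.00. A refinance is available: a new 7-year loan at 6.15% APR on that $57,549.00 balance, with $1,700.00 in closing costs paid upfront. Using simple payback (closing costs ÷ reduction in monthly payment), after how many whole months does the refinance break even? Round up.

4 months

Current payment = 71,000 × 6.65%/12 / (1 − (1+0.0055417)^−60) = $1,394.19.
Refinanced payment = 57,549.00 × 0.0051250 / (1 − (1+0.0051250)^−84) = $844.85.
Monthly savings = $1,394.19 − $844.85 = $549.34.
Break-even = $1,700.00 / $549.34 = 3.09 → 4 months.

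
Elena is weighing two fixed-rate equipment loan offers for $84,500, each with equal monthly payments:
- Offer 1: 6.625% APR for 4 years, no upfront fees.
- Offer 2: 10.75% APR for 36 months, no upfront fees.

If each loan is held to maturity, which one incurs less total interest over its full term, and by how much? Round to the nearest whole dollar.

Offer 1: monthly rate = 6.625%/12 = 0.0055208; payment = 84,500 × 0.0055208 / (1 − (1+0.0055208)^−48) = $2,008.79.
Total interest on Offer 1 = 48 × $2,008.79 − $84,500 = $11,921.92.
Offer 2: at 10.75% the monthly rate is 0.0089583, so the payment is 84,500 × 0.0089583 / (1 − 1.0089583^−36) = $2,756.43.
Total interest on Offer 2 = 36 × $2,756.43 − $84,500 = $14,731.48.
Offer 1 is lower by $2,809.56.

Offer 1 by $2,810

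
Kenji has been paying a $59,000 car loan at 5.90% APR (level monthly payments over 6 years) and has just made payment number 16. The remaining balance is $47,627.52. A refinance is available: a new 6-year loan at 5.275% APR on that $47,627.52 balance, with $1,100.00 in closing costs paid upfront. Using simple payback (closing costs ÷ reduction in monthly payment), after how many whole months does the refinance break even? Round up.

Current payment = 59,000 × 5.9%/12 / (1 − (1+0.0049167)^−72) = $975.02.
Refinanced payment = 47,627.52 × 0.0043958 / (1 − (1+0.0043958)^−72) = $773.13.
Monthly savings = $975.02 − $773.13 = $201.89.
Break-even = $1,100.00 / $201.89 = 5.45 → 6 months.

6 months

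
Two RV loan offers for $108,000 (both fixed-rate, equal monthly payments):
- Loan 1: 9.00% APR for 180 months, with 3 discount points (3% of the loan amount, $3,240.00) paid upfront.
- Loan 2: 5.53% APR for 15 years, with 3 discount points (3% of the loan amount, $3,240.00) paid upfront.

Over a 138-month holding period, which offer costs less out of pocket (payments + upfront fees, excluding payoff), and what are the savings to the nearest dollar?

Loan 2 by $29,151

Loan 1: monthly rate = 9%/12 = 0.0075000; payment = 108,000 × 0.0075000 / (1 − (1+0.0075000)^−180) = $1,095.41.
Loan 2: at 5.53% the monthly rate is 0.0046083, so the payment is 108,000 × 0.0046083 / (1 − 1.0046083^−180) = $884.17.
Over 138 months: Loan 1 costs 138 × $1,095.41 + $3,240.00 = $154,406.58; Loan 2 costs 138 × $884.17 + $3,240.00 = $125,255.46.
Loan 2 is cheaper by $154,406.58 − $125,255.46 = $29,151.12.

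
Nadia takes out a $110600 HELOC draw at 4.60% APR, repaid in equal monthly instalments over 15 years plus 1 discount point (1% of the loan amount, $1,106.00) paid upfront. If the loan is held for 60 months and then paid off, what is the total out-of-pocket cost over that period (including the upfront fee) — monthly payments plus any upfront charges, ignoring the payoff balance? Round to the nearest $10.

$52,210

At 4.60% the monthly rate is 0.0038333, so the payment is 110,600 × 0.0038333 / (1 − 1.0038333^−180) = $851.75.
Total outlay = 60 × $851.75 + $1,106.00 = $52,211.00.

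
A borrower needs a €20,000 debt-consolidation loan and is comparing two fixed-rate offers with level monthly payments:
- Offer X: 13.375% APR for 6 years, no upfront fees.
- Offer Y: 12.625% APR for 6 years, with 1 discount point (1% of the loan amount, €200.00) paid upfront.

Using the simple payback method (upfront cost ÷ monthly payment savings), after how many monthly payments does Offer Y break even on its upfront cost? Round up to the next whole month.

26 months

Offer X: at 13.375% the monthly rate is 0.0111458, so the payment is 20,000 × 0.0111458 / (1 − 1.0111458^−72) = €405.45.
Offer Y: at 12.625% the monthly rate is 0.0105208, so the payment is 20,000 × 0.0105208 / (1 − 1.0105208^−72) = €397.53.
Monthly savings = €405.45 − €397.53 = €7.92.
Break-even = €200.00 / €7.92 = 25.25 → 26 months.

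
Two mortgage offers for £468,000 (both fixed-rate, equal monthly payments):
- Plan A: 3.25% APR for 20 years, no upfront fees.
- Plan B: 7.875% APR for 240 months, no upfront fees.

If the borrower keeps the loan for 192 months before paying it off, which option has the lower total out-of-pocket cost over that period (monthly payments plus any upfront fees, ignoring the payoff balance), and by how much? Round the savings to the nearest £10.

Plan A by £234,960

Plan A: at 3.25% the monthly rate is 0.0027083, so the payment is 468,000 × 0.0027083 / (1 − 1.0027083^−240) = £2,654.48.
Plan B: at 7.875% the monthly rate is 0.0065625, so the payment is 468,000 × 0.0065625 / (1 − 1.0065625^−240) = £3,878.21.
Over 192 months: Plan A costs 192 × £2,654.48 = £509,660.16; Plan B costs 192 × £3,878.21 = £744,616.32.
Plan A is cheaper by £744,616.32 − £509,660.16 = £234,956.16.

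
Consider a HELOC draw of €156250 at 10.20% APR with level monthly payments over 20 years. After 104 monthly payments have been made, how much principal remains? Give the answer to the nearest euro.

With monthly rate i = 10.2%/12 = 0.0085000, the balance after k of n payments is P · [(1+i)^n − (1+i)^k] / [(1+i)^n − 1].
(1+0.0085000)^240 = 7.62459205 and (1+0.0085000)^104 = 2.41153664, so the balance is 156,250 × (7.62459205 − 2.41153664) / (7.62459205 − 1) = €122,956.99.

€122,957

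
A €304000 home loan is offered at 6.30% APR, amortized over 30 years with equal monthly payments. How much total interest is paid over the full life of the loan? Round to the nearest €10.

€373,400

Monthly rate = 6.3%/12 = 0.0052500; payment = 304,000 × 0.0052500 / (1 − (1+0.0052500)^−360) = €1,881.68.
Total paid = 360 × €1,881.68 = €677,404.80; interest = €677,404.80 − €304,000 = €373,404.80.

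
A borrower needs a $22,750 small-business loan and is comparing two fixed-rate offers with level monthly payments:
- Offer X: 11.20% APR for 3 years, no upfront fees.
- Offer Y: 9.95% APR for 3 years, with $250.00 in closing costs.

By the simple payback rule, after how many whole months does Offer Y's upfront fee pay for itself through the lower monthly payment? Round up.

19 months

Offer X: at 11.20% the monthly rate is 0.0093333, so the payment is 22,750 × 0.0093333 / (1 − 1.0093333^−36) = $746.96.
Offer Y: at 9.95% the monthly rate is 0.0082917, so the payment is 22,750 × 0.0082917 / (1 − 1.0082917^−36) = $733.54.
Monthly savings = $746.96 − $733.54 = $13.42.
Break-even = $250.00 / $13.42 = 18.63 → 19 months.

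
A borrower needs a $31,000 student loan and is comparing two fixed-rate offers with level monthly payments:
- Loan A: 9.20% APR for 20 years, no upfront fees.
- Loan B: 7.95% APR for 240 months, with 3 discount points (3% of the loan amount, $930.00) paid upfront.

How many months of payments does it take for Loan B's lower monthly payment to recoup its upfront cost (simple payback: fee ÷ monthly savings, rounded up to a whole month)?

38 months

Loan A: at 9.20% the monthly rate is 0.0076667, so the payment is 31,000 × 0.0076667 / (1 − 1.0076667^−240) = $282.91.
Loan B: at 7.95% the monthly rate is 0.0066250, so the payment is 31,000 × 0.0066250 / (1 − 1.0066250^−240) = $258.33.
Monthly savings = $282.91 − $258.33 = $24.58.
Break-even = $930.00 / $24.58 = 37.84 → 38 months.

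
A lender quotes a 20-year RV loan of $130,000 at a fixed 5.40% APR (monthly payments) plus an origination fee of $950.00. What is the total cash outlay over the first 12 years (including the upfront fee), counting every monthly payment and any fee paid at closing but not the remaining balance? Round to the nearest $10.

$128,670

Monthly rate = 5.4%/12 = 0.0045000; payment = 130,000 × 0.0045000 / (1 − (1+0.0045000)^−240) = $886.93.
Total outlay = 144 × $886.93 + $950.00 = $128,667.92.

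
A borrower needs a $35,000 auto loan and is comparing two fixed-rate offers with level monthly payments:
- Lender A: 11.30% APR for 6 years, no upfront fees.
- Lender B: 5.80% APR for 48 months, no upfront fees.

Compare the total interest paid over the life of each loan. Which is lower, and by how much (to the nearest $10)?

Lender A: at 11.30% the monthly rate is 0.0094167, so the payment is 35,000 × 0.0094167 / (1 − 1.0094167^−72) = $671.58.
Total interest on Lender A = 72 × $671.58 − $35,000 = $13,353.76.
Lender B: at 5.80% the monthly rate is 0.0048333, so the payment is 35,000 × 0.0048333 / (1 − 1.0048333^−48) = $818.77.
Total interest on Lender B = 48 × $818.77 − $35,000 = $4,300.96.
Lender B is lower by $9,052.80.

Lender B by $9,050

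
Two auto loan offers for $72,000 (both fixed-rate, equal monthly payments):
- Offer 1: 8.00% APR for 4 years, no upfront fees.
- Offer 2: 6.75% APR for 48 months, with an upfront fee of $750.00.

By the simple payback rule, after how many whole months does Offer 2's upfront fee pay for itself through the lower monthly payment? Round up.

18 months

Offer 1: monthly rate = 8%/12 = 0.0066667; payment = 72,000 × 0.0066667 / (1 − (1+0.0066667)^−48) = $1,757.73.
Offer 2: monthly rate = 6.75%/12 = 0.0056250; payment = 72,000 × 0.0056250 / (1 − (1+0.0056250)^−48) = $1,715.79.
Monthly savings = $1,757.73 − $1,715.79 = $41.94.
Break-even = $750.00 / $41.94 = 17.88 → 18 months.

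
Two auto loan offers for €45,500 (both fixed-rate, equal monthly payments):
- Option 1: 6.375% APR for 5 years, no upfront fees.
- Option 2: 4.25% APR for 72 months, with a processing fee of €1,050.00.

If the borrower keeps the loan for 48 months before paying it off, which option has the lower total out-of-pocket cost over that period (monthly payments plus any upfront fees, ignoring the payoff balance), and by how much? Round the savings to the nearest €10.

Option 1: at 6.375% the monthly rate is 0.0053125, so the payment is 45,500 × 0.0053125 / (1 − 1.0053125^−60) = €887.60.
Option 2: monthly rate = 4.25%/12 = 0.0035417; payment = 45,500 × 0.0035417 / (1 − (1+0.0035417)^−72) = €717.05.
Over 48 months: Option 1 costs 48 × €887.60 = €42,604.80; Option 2 costs 48 × €717.05 + €1,050.00 = €35,468.40.
Option 2 is cheaper by €42,604.80 − €35,468.40 = €7,136.40.

Option 2 by €7,140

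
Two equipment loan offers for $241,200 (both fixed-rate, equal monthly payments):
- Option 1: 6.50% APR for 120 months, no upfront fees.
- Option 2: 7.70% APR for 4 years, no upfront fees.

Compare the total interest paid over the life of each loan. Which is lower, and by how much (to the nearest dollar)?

Option 2 by $47,638

Option 1: monthly rate = 6.5%/12 = 0.0054167; payment = 241,200 × 0.0054167 / (1 − (1+0.0054167)^−120) = $2,738.78.
Total interest on Option 1 = 120 × $2,738.78 − $241,200 = $87,453.60.
Option 2: monthly rate = 7.7%/12 = 0.0064167; payment = 241,200 × 0.0064167 / (1 − (1+0.0064167)^−48) = $5,854.49.
Total interest on Option 2 = 48 × $5,854.49 − $241,200 = $39,815.52.
Option 2 is lower by $47,638.08.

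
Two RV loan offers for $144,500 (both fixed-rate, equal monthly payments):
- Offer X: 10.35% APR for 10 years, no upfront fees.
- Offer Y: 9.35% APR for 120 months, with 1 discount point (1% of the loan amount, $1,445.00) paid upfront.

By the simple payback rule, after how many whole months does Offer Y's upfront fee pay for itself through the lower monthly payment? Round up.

Offer X: monthly rate = 10.35%/12 = 0.0086250; payment = 144,500 × 0.0086250 / (1 − (1+0.0086250)^−120) = $1,937.69.
Offer Y: at 9.35% the monthly rate is 0.0077917, so the payment is 144,500 × 0.0077917 / (1 − 1.0077917^−120) = $1,857.95.
Monthly savings = $1,937.69 − $1,857.95 = $79.74.
Break-even = $1,445.00 / $79.74 = 18.12 → 19 months.

19 months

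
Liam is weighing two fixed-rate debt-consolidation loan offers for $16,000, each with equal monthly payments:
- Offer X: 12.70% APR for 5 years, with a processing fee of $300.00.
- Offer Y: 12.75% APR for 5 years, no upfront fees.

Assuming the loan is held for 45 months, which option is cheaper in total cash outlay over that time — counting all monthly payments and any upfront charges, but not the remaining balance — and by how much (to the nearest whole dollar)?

Offer X: monthly rate = 12.7%/12 = 0.0105833; payment = 16,000 × 0.0105833 / (1 − (1+0.0105833)^−60) = $361.60.
Offer Y: at 12.75% the monthly rate is 0.0106250, so the payment is 16,000 × 0.0106250 / (1 − 1.0106250^−60) = $362.00.
Over 45 months: Offer X costs 45 × $361.60 + $300.00 = $16,572.00; Offer Y costs 45 × $362.00 = $16,290.00.
Offer Y is cheaper by $16,572.00 − $16,290.00 = $282.00.

Offer Y by $282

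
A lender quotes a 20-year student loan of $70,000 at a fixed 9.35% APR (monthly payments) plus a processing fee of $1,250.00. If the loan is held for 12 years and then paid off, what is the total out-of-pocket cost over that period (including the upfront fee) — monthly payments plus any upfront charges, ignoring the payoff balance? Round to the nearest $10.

At 9.35% the monthly rate is 0.0077917, so the payment is 70,000 × 0.0077917 / (1 − 1.0077917^−240) = $645.65.
Total outlay = 144 × $645.65 + $1,250.00 = $94,223.60.

$94,220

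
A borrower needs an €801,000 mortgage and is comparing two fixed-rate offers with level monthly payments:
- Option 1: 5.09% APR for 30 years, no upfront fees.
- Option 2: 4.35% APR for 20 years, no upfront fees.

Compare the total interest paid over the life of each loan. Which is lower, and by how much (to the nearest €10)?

Option 2 by €363,180

Option 1: monthly rate = 5.09%/12 = 0.0042417; payment = 801,000 × 0.0042417 / (1 − (1+0.0042417)^−360) = €4,344.11.
Total interest on Option 1 = 360 × €4,344.11 − €801,000 = €762,879.60.
Option 2: at 4.35% the monthly rate is 0.0036250, so the payment is 801,000 × 0.0036250 / (1 − 1.0036250^−240) = €5,002.90.
Total interest on Option 2 = 240 × €5,002.90 − €801,000 = €399,696.00.
Option 2 is lower by €363,183.60.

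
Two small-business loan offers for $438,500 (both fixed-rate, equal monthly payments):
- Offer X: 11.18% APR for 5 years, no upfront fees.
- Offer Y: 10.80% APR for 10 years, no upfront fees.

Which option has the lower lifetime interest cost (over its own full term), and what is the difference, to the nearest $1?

Offer X: monthly rate = 11.18%/12 = 0.0093167; payment = 438,500 × 0.0093167 / (1 − (1+0.0093167)^−60) = $9,573.46.
Total interest on Offer X = 60 × $9,573.46 − $438,500 = $135,907.60.
Offer Y: monthly rate = 10.8%/12 = 0.0090000; payment = 438,500 × 0.0090000 / (1 − (1+0.0090000)^−120) = $5,990.80.
Total interest on Offer Y = 120 × $5,990.80 − $438,500 = $280,396.00.
Offer X is lower by $144,488.40.

Offer X by $144,488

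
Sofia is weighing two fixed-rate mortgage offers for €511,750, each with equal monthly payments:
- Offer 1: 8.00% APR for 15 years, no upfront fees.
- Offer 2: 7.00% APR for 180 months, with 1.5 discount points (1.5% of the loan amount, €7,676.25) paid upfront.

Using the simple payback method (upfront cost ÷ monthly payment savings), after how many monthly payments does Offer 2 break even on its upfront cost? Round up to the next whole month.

27 months

Offer 1: at 8.00% the monthly rate is 0.0066667, so the payment is 511,750 × 0.0066667 / (1 − 1.0066667^−180) = €4,890.55.
Offer 2: at 7.00% the monthly rate is 0.0058333, so the payment is 511,750 × 0.0058333 / (1 − 1.0058333^−180) = €4,599.75.
Monthly savings = €4,890.55 − €4,599.75 = €290.80.
Break-even = €7,676.25 / €290.80 = 26.40 → 27 months.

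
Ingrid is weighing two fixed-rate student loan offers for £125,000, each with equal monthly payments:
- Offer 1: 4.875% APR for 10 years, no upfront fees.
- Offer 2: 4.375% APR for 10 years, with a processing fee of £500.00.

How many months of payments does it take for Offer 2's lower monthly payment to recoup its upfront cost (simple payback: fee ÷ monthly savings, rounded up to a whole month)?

17 months

Offer 1: at 4.875% the monthly rate is 0.0040625, so the payment is 125,000 × 0.0040625 / (1 − 1.0040625^−120) = £1,318.19.
Offer 2: at 4.375% the monthly rate is 0.0036458, so the payment is 125,000 × 0.0036458 / (1 − 1.0036458^−120) = £1,287.96.
Monthly savings = £1,318.19 − £1,287.96 = £30.23.
Break-even = £500.00 / £30.23 = 16.54 → 17 months.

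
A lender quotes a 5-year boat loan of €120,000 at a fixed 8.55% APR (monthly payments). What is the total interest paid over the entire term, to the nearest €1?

Monthly rate = 8.55%/12 = 0.0071250; payment = 120,000 × 0.0071250 / (1 − (1+0.0071250)^−60) = €2,464.88.
Total paid = 60 × €2,464.88 = €147,892.80; interest = €147,892.80 − €120,000 = €27,892.80.

€27,893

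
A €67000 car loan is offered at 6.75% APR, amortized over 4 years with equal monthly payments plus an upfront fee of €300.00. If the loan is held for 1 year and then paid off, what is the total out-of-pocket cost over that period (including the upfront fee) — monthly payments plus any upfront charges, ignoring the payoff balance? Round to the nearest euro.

At 6.75% the monthly rate is 0.0056250, so the payment is 67,000 × 0.0056250 / (1 − 1.0056250^−48) = €1,596.64.
Total outlay = 12 × €1,596.64 + €300.00 = €19,459.68.

€19,460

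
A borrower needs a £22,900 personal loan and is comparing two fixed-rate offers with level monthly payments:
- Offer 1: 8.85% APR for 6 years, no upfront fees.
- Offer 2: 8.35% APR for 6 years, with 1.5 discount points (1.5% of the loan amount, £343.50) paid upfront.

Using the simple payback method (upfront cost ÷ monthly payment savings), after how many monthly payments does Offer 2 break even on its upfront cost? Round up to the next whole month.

61 months

Offer 1: monthly rate = 8.85%/12 = 0.0073750; payment = 22,900 × 0.0073750 / (1 − (1+0.0073750)^−72) = £411.08.
Offer 2: monthly rate = 8.35%/12 = 0.0069583; payment = 22,900 × 0.0069583 / (1 − (1+0.0069583)^−72) = £405.44.
Monthly savings = £411.08 − £405.44 = £5.64.
Break-even = £343.50 / £5.64 = 60.90 → 61 months.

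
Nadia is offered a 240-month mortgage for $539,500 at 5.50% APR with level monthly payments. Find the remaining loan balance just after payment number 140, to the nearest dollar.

$297,163

With monthly rate i = 5.5%/12 = 0.0045833, the balance after k of n payments is P · [(1+i)^n − (1+i)^k] / [(1+i)^n − 1].
(1+0.0045833)^240 = 2.99662556 and (1+0.0045833)^140 = 1.89686146, so the balance is 539,500 × (2.99662556 − 1.89686146) / (2.99662556 − 1) = $297,162.74.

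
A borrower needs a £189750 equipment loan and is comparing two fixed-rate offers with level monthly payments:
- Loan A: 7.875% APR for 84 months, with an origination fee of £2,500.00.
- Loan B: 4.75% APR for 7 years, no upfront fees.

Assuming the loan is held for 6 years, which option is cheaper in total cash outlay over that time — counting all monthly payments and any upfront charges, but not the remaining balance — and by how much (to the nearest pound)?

Loan B by £23,092

Loan A: at 7.875% the monthly rate is 0.0065625, so the payment is 189,750 × 0.0065625 / (1 − 1.0065625^−84) = £2,945.68.
Loan B: monthly rate = 4.75%/12 = 0.0039583; payment = 189,750 × 0.0039583 / (1 − (1+0.0039583)^−84) = £2,659.68.
Over 72 months: Loan A costs 72 × £2,945.68 + £2,500.00 = £214,588.96; Loan B costs 72 × £2,659.68 = £191,496.96.
Loan B is cheaper by £214,588.96 − £191,496.96 = £23,092.00.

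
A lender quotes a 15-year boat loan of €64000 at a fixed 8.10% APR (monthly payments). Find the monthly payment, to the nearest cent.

€615.32

Monthly rate = 8.1%/12 = 0.0067500; payment = 64,000 × 0.0067500 / (1 − (1+0.0067500)^−180) = €615.32.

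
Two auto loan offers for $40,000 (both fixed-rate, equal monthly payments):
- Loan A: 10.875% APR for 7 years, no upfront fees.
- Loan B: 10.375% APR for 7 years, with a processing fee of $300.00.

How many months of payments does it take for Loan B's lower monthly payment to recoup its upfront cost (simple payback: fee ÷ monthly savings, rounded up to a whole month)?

29 months

Loan A: at 10.875% the monthly rate is 0.0090625, so the payment is 40,000 × 0.0090625 / (1 − 1.0090625^−84) = $682.27.
Loan B: monthly rate = 10.375%/12 = 0.0086458; payment = 40,000 × 0.0086458 / (1 − (1+0.0086458)^−84) = $671.82.
Monthly savings = $682.27 − $671.82 = $10.45.
Break-even = $300.00 / $10.45 = 28.71 → 29 months.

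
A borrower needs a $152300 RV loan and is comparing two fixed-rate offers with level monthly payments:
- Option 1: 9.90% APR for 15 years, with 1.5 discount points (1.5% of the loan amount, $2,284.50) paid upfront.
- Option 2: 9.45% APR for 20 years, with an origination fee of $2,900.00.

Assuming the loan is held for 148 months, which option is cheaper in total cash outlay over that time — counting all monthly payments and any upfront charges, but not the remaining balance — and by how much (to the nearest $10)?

Option 1: at 9.90% the monthly rate is 0.0082500, so the payment is 152,300 × 0.0082500 / (1 − 1.0082500^−180) = $1,627.32.
Option 2: at 9.45% the monthly rate is 0.0078750, so the payment is 152,300 × 0.0078750 / (1 − 1.0078750^−240) = $1,414.67.
Over 148 months: Option 1 costs 148 × $1,627.32 + $2,284.50 = $243,127.86; Option 2 costs 148 × $1,414.67 + $2,900.00 = $212,271.16.
Option 2 is cheaper by $243,127.86 − $212,271.16 = $30,856.70.

Option 2 by $30,860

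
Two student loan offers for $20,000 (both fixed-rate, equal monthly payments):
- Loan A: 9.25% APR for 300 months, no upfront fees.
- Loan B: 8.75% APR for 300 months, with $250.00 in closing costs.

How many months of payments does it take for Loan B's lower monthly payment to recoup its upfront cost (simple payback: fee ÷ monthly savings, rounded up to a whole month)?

Loan A: monthly rate = 9.25%/12 = 0.0077083; payment = 20,000 × 0.0077083 / (1 − (1+0.0077083)^−300) = $171.28.
Loan B: monthly rate = 8.75%/12 = 0.0072917; payment = 20,000 × 0.0072917 / (1 − (1+0.0072917)^−300) = $164.43.
Monthly savings = $171.28 − $164.43 = $6.85.
Break-even = $250.00 / $6.85 = 36.50 → 37 months.

37 months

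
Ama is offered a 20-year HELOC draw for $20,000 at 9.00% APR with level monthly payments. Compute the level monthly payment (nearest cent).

$179.95

Monthly rate = 9%/12 = 0.0075000; payment = 20,000 × 0.0075000 / (1 − (1+0.0075000)^−240) = $179.95.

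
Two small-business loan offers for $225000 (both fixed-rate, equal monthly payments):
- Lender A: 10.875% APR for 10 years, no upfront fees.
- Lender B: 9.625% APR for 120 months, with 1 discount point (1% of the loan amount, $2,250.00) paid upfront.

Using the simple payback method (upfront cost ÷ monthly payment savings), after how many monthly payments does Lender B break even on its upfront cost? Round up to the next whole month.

15 months

Lender A: at 10.875% the monthly rate is 0.0090625, so the payment is 225,000 × 0.0090625 / (1 − 1.0090625^−120) = $3,083.48.
Lender B: at 9.625% the monthly rate is 0.0080208, so the payment is 225,000 × 0.0080208 / (1 − 1.0080208^−120) = $2,926.87.
Monthly savings = $3,083.48 − $2,926.87 = $156.61.
Break-even = $2,250.00 / $156.61 = 14.37 → 15 months.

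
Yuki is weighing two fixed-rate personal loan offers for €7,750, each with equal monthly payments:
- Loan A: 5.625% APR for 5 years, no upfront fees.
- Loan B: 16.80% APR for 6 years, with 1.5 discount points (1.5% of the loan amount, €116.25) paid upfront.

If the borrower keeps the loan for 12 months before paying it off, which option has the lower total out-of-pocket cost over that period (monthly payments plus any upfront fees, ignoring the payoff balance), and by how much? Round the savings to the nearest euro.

Loan A: monthly rate = 5.625%/12 = 0.0046875; payment = 7,750 × 0.0046875 / (1 − (1+0.0046875)^−60) = €148.48.
Loan B: at 16.80% the monthly rate is 0.0140000, so the payment is 7,750 × 0.0140000 / (1 − 1.0140000^−72) = €171.54.
Over 12 months: Loan A costs 12 × €148.48 = €1,781.76; Loan B costs 12 × €171.54 + €116.25 = €2,174.73.
Loan A is cheaper by €2,174.73 − €1,781.76 = €392.97.

Loan A by €393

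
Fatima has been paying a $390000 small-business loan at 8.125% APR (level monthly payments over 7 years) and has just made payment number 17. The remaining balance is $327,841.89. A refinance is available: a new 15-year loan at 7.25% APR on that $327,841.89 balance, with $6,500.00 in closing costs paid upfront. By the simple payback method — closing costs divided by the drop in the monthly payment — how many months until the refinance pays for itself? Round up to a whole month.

Current payment = 390,000 × 8.125%/12 / (1 − (1+0.0067708)^−84) = $6,102.94.
Refinanced payment = 327,841.89 × 0.0060417 / (1 − (1+0.0060417)^−180) = $2,992.75.
Monthly savings = $6,102.94 − $2,992.75 = $3,110.19.
Break-even = $6,500.00 / $3,110.19 = 2.09 → 3 months.

3 months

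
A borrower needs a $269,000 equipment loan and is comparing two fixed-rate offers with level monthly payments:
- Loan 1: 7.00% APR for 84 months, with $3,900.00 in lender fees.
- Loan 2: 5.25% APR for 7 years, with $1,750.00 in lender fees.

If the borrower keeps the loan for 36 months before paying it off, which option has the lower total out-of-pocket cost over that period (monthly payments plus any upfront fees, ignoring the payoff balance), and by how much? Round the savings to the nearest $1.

Loan 1: monthly rate = 7%/12 = 0.0058333; payment = 269,000 × 0.0058333 / (1 − (1+0.0058333)^−84) = $4,059.93.
Loan 2: monthly rate = 5.25%/12 = 0.0043750; payment = 269,000 × 0.0043750 / (1 − (1+0.0043750)^−84) = $3,833.70.
Over 36 months: Loan 1 costs 36 × $4,059.93 + $3,900.00 = $150,057.48; Loan 2 costs 36 × $3,833.70 + $1,750.00 = $139,763.20.
Loan 2 is cheaper by $150,057.48 − $139,763.20 = $10,294.28.

Loan 2 by $10,294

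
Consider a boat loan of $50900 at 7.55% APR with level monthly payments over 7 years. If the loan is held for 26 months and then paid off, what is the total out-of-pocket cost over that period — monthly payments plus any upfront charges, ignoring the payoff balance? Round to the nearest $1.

Monthly rate = 7.55%/12 = 0.0062917; payment = 50,900 × 0.0062917 / (1 − (1+0.0062917)^−84) = $781.97.
Total outlay = 26 × $781.97 = $20,331.22.

$20,331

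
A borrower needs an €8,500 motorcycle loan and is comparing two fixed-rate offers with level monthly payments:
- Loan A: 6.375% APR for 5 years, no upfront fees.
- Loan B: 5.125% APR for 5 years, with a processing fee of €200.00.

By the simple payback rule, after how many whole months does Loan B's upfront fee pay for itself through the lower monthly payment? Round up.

Loan A: at 6.375% the monthly rate is 0.0053125, so the payment is 8,500 × 0.0053125 / (1 − 1.0053125^−60) = €165.82.
Loan B: at 5.125% the monthly rate is 0.0042708, so the payment is 8,500 × 0.0042708 / (1 − 1.0042708^−60) = €160.89.
Monthly savings = €165.82 − €160.89 = €4.93.
Break-even = €200.00 / €4.93 = 40.57 → 41 months.

41 months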